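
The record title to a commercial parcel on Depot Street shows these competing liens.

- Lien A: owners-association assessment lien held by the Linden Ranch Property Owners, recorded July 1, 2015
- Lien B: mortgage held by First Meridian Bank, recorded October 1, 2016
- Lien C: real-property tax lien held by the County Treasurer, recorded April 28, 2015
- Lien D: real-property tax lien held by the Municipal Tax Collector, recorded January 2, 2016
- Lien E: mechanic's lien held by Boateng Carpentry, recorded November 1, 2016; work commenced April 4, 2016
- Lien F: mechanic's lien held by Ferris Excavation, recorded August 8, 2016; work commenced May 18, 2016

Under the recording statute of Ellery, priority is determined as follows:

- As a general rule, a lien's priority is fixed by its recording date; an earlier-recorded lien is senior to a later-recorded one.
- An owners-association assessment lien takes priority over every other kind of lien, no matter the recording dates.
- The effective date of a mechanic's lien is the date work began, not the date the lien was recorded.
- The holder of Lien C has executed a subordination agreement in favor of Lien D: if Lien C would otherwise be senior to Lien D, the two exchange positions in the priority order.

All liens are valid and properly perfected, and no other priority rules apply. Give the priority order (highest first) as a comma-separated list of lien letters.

Adjusting effective dates: E is treated as recorded April 4, 2016, the work-commencement date; F's effective date is May 18, 2016, when work began.
As an owners-association assessment lien, A is senior to every other lien.
Ordering the rest by effective date: C (April 28, 2015), D (January 2, 2016), E (April 4, 2016), F (May 18, 2016), B (October 1, 2016).
The subordination applies — C was senior to D — so C and D swap.

A, D, C, E, F, B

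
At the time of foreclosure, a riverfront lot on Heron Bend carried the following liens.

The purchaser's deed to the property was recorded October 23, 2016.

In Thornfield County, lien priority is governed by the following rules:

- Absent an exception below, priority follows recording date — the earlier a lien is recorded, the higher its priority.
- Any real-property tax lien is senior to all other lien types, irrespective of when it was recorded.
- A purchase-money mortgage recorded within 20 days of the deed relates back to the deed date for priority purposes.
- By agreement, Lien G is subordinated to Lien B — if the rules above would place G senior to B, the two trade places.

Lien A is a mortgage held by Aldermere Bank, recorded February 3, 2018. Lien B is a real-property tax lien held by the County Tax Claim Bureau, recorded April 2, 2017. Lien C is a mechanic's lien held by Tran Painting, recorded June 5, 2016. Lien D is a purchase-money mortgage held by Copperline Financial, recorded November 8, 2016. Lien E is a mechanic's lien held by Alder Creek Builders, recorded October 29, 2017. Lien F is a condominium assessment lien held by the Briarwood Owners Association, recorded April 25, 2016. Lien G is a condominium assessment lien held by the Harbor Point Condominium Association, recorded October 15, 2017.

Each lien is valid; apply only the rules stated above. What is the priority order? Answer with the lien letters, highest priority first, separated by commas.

B, F, C, D, G, E, A

Adjusting effective dates: D was recorded within the 20-day window, so its effective date is the deed date October 23, 2016.
B, as a real-property tax lien, has superpriority and ranks first.
Ordering the rest by effective date: F (April 25, 2016), C (June 5, 2016), D (October 23, 2016), G (October 15, 2017), E (October 29, 2017), A (February 3, 2018).
G is already junior to B, so the subordination agreement changes nothing.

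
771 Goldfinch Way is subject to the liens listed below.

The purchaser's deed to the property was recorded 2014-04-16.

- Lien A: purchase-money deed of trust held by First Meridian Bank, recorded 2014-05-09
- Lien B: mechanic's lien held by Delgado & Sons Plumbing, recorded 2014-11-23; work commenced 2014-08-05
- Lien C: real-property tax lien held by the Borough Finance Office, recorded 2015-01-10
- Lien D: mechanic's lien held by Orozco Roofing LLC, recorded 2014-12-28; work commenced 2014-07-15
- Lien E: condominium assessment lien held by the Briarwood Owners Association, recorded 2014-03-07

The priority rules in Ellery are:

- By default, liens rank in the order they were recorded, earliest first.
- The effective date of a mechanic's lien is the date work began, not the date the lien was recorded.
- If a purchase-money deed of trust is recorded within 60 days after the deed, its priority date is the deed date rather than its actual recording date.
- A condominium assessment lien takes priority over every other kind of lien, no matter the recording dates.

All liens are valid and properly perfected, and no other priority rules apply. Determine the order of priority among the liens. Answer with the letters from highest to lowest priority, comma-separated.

E, A, D, B, C

Adjusting effective dates: A's effective date is the deed date, 2014-04-16; B relates back to 2014-08-05 (work commenced); D relates back to 2014-07-15 (work commenced).
E is a condominium assessment lien and takes priority over every other lien.
Ordering the rest by effective date: A (2014-04-16), D (2014-07-15), B (2014-08-05), C (2015-01-10).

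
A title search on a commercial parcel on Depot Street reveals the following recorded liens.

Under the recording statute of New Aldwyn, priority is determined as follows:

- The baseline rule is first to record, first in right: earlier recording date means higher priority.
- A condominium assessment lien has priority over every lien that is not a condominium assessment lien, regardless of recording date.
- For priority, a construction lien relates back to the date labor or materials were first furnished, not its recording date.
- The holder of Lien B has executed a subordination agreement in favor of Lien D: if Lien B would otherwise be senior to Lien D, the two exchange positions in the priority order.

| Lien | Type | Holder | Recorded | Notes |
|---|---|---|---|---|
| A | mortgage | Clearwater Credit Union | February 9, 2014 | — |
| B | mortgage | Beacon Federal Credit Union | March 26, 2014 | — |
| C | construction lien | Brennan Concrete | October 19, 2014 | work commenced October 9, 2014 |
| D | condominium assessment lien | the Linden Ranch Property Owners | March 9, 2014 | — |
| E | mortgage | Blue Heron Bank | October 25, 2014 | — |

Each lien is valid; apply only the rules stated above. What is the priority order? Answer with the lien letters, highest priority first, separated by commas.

D, A, B, C, E

Effective dates: C relates back to October 9, 2014 (work commenced).
As a condominium assessment lien, D is senior to every other lien.
Among the remaining liens, by effective date: A (February 9, 2014), B (March 26, 2014), C (October 9, 2014), E (October 25, 2014).
B is already junior to D, so the subordination agreement changes nothing.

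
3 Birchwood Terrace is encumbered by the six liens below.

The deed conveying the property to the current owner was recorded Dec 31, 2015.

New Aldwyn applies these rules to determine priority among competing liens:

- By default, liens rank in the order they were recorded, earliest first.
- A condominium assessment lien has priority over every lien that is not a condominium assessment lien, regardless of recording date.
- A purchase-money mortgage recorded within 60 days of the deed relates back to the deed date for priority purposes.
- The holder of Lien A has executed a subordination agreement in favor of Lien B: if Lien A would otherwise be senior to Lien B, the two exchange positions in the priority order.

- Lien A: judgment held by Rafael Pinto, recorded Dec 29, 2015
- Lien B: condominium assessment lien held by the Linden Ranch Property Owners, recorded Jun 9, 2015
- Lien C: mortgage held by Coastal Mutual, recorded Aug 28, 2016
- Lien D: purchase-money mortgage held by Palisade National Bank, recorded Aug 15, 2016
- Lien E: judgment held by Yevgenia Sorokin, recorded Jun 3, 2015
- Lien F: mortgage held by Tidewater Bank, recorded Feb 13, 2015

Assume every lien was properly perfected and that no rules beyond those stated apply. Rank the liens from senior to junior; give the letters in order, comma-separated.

Effective dates after the stated exceptions: D missed the 60-day window (228 days after the deed), so its recording date stands.
B is a condominium assessment lien, so it outranks all other liens regardless of date.
Ordering the rest by effective date: F (Feb 13, 2015), E (Jun 3, 2015), A (Dec 29, 2015), D (Aug 15, 2016), C (Aug 28, 2016).
Since A is not senior to B, the subordination leaves the order unchanged.

B, F, E, A, D, C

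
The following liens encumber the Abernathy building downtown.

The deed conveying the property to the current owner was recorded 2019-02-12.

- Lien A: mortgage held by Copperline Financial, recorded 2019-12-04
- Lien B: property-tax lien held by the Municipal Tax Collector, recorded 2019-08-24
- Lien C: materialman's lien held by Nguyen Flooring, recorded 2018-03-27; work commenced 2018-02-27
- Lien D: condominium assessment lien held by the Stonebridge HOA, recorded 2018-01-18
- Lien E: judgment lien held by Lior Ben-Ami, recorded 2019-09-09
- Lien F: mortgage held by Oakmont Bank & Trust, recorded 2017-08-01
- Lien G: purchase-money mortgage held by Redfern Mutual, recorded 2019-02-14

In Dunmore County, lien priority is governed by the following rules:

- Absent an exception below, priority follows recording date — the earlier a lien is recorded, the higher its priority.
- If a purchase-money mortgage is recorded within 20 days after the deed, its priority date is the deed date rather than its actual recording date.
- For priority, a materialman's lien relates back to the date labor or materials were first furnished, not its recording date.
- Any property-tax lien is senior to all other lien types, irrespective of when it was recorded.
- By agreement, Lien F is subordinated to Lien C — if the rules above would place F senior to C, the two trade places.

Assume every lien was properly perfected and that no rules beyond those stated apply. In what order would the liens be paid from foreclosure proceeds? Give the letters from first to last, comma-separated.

Effective dates: C's effective date is 2018-02-27, when work began; G's effective date is the deed date, 2019-02-12.
As a property-tax lien, B is senior to every other lien.
Among the remaining liens, by effective date: F (2017-08-01), D (2018-01-18), C (2018-02-27), G (2019-02-12), E (2019-09-09), A (2019-12-04).
F would otherwise be senior to C, so under the subordination agreement F and C exchange positions.

B, C, D, F, G, E, A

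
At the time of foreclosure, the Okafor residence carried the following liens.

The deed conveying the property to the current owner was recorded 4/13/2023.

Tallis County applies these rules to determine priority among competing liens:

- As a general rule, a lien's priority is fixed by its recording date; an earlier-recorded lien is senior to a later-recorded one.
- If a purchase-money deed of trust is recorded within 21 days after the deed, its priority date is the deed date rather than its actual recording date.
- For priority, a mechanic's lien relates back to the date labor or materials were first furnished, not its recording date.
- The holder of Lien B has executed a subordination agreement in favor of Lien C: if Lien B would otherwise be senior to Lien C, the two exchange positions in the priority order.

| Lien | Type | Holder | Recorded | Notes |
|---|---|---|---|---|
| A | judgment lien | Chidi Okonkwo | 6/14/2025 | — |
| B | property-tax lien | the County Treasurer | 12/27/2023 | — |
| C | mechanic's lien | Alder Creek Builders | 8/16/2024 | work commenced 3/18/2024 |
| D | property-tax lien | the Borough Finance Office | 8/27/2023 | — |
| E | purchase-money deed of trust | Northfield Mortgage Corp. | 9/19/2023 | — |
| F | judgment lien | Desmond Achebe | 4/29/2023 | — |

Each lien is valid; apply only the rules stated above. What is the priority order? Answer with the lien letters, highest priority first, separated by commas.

F, D, E, C, B, A

Effective dates: C's effective date is 3/18/2024, when work began; E was recorded 159 days after the deed, outside the 21-day window, so it keeps its recording date.
Sorted by effective date: F (4/29/2023), D (8/27/2023), E (9/19/2023), B (12/27/2023), C (3/18/2024), A (6/14/2025).
The subordination applies — B was senior to C — so B and C swap.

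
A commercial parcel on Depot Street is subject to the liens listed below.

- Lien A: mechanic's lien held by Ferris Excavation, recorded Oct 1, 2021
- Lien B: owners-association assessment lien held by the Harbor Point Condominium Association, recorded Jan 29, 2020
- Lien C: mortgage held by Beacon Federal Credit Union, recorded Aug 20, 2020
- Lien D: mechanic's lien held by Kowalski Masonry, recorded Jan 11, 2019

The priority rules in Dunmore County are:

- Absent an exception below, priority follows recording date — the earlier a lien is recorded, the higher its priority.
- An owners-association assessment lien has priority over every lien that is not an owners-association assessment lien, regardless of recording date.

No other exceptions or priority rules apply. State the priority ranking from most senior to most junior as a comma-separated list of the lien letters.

As an owners-association assessment lien, B is senior to every other lien.
The other liens, earliest effective date first: D (Jan 11, 2019), C (Aug 20, 2020), A (Oct 1, 2021).

B, D, C, A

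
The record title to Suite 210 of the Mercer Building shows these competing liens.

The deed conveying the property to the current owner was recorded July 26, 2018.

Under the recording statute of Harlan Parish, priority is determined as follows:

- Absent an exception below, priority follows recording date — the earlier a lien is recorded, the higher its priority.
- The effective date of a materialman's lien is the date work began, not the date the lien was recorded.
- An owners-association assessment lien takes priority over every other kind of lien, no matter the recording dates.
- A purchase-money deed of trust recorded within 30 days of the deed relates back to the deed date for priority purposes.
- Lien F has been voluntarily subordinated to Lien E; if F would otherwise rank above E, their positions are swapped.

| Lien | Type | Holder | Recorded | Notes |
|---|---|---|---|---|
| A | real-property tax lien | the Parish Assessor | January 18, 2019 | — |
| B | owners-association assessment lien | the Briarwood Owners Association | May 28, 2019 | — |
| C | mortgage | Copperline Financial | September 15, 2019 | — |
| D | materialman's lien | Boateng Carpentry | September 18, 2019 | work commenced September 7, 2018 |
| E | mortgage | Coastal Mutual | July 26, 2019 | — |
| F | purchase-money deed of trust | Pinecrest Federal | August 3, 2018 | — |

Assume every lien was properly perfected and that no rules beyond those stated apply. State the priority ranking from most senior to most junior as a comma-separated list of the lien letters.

B, E, D, A, F, C

Effective dates: D's effective date is September 7, 2018, when work began; F relates back to the deed date July 26, 2018.
B is an owners-association assessment lien and takes priority over every other lien.
The other liens, earliest effective date first: F (July 26, 2018), D (September 7, 2018), A (January 18, 2019), E (July 26, 2019), C (September 15, 2019).
The subordination applies — F was senior to E — so F and E swap.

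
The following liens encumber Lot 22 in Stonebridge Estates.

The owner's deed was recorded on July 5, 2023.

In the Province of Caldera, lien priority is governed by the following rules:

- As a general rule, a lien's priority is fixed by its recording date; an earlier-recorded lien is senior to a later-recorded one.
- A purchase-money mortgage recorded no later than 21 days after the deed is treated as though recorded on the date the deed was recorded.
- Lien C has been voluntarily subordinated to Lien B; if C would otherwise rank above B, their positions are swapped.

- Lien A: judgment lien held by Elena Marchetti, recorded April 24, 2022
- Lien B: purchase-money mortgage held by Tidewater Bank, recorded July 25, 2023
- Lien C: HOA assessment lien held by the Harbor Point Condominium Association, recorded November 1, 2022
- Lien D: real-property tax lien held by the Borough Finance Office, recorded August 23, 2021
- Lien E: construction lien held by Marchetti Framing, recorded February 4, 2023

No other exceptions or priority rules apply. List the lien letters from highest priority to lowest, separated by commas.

Adjusting effective dates: B's effective date is the deed date, July 5, 2023.
Ordering by effective date: D (August 23, 2021), A (April 24, 2022), C (November 1, 2022), E (February 4, 2023), B (July 5, 2023).
C would otherwise be senior to B, so under the subordination agreement C and B exchange positions.

D, A, B, E, C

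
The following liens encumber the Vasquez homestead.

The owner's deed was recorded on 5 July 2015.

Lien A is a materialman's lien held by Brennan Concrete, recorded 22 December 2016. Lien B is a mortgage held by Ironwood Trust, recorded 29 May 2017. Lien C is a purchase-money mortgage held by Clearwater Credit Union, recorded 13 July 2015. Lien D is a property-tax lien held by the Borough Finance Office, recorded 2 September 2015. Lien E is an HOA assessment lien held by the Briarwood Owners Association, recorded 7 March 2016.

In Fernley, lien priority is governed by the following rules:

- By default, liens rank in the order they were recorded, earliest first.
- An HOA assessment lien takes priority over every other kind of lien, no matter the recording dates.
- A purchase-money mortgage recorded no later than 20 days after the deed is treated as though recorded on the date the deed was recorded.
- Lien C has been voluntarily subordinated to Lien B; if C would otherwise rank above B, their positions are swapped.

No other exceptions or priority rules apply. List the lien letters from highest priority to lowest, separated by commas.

First, effective dates: C was recorded within the 20-day window, so its effective date is the deed date 5 July 2015.
E, as an HOA assessment lien, has superpriority and ranks first.
Ordering the rest by effective date: C (5 July 2015), D (2 September 2015), A (22 December 2016), B (29 May 2017).
C would otherwise be senior to B, so under the subordination agreement C and B exchange positions.

E, B, D, A, C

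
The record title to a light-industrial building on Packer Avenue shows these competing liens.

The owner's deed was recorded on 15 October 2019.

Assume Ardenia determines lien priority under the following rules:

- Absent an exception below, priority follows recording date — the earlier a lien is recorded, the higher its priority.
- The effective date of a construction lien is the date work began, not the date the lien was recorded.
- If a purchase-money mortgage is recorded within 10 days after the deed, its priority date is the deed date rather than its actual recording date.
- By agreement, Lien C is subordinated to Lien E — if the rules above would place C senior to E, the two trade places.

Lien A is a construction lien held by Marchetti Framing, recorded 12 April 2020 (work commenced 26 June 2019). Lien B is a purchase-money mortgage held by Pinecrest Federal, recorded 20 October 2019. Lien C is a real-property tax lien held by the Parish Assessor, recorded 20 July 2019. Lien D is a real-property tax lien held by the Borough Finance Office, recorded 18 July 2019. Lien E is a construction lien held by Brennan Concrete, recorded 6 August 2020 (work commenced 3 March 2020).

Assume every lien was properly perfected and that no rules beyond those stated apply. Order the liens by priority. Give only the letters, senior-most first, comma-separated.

First, effective dates: A is treated as recorded 26 June 2019, the work-commencement date; B relates back to the deed date 15 October 2019; E relates back to 3 March 2020 (work commenced).
By effective date: A (26 June 2019), D (18 July 2019), C (20 July 2019), B (15 October 2019), E (3 March 2020).
Because C would otherwise rank above E, the subordination swaps them.

A, D, E, B, C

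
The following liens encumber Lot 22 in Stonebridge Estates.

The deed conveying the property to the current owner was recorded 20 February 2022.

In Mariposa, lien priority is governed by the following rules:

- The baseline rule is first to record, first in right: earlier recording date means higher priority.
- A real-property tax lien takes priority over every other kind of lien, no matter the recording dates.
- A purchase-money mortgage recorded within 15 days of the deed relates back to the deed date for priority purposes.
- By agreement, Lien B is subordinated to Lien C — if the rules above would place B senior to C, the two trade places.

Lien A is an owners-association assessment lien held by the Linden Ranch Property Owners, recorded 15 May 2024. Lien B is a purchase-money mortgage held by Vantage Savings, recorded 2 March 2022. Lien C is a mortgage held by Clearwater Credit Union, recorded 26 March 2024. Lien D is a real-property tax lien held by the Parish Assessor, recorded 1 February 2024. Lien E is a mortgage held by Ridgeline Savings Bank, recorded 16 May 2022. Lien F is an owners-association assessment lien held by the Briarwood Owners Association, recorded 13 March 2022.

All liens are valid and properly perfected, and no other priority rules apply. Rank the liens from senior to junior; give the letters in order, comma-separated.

D, C, F, E, B, A

Effective dates: B relates back to the deed date 20 February 2022.
As a real-property tax lien, D is senior to every other lien.
Remaining liens by effective date: B (20 February 2022), F (13 March 2022), E (16 May 2022), C (26 March 2024), A (15 May 2024).
Because B would otherwise rank above C, the subordination swaps them.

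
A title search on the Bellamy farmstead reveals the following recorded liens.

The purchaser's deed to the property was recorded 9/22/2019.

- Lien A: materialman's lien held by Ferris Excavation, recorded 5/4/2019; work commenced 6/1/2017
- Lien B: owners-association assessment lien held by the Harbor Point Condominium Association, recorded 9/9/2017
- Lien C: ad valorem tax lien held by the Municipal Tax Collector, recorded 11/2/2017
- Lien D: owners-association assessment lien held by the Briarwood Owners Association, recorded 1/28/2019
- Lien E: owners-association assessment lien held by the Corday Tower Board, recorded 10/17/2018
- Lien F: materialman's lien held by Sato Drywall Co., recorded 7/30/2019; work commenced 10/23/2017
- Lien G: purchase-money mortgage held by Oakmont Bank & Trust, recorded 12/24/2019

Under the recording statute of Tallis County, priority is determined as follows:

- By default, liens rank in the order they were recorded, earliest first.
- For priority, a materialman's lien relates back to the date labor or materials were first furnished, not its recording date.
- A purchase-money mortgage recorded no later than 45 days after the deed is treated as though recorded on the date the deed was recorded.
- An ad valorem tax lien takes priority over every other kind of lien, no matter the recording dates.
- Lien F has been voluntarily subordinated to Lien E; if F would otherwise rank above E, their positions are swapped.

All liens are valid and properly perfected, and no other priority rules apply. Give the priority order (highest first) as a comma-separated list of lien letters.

C, A, B, E, F, D, G

First, effective dates: A is treated as recorded 6/1/2017, the work-commencement date; F relates back to 10/23/2017 (work commenced); G missed the 45-day window (93 days after the deed), so its recording date stands.
As an ad valorem tax lien, C is senior to every other lien.
Among the remaining liens, by effective date: A (6/1/2017), B (9/9/2017), F (10/23/2017), E (10/17/2018), D (1/28/2019), G (12/24/2019).
Because F would otherwise rank above E, the subordination swaps them.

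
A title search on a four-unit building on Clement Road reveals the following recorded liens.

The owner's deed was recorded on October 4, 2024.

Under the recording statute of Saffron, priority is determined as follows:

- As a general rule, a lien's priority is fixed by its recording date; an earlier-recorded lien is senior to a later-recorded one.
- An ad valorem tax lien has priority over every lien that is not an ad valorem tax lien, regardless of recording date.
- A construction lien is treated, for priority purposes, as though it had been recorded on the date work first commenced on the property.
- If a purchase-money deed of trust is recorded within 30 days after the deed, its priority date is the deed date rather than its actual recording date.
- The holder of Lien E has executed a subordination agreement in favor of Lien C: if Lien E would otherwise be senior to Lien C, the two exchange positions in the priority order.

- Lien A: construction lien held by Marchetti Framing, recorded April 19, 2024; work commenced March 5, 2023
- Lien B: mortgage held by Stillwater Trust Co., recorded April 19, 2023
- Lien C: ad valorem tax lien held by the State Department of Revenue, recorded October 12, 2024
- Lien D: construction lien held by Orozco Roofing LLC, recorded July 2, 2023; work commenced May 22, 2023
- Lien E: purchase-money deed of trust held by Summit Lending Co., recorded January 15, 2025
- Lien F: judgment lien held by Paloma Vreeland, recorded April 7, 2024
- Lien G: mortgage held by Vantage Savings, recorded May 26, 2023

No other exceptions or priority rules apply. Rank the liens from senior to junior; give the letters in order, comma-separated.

C, A, B, D, G, F, E

Adjusting effective dates: A is treated as recorded March 5, 2023, the work-commencement date; D is treated as recorded May 22, 2023, the work-commencement date; E was recorded 103 days after the deed, outside the 30-day window, so it keeps its recording date.
C is an ad valorem tax lien, so it outranks all other liens regardless of date.
The other liens, earliest effective date first: A (March 5, 2023), B (April 19, 2023), D (May 22, 2023), G (May 26, 2023), F (April 7, 2024), E (January 15, 2025).
E already ranks below C; the subordination has no effect.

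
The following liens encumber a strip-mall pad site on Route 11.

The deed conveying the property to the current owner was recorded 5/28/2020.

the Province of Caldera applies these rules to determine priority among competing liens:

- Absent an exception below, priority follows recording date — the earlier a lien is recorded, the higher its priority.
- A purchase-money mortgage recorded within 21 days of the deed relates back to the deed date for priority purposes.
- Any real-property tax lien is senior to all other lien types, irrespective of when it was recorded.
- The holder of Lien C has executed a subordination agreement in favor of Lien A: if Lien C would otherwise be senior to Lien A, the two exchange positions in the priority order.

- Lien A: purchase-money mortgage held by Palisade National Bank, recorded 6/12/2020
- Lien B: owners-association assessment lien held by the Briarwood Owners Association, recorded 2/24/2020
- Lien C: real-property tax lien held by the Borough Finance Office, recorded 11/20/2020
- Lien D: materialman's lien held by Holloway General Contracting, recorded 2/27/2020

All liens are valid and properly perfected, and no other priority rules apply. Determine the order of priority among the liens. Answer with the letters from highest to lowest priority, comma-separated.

A, B, D, C

Adjusting effective dates: A's effective date is the deed date, 5/28/2020.
C is a real-property tax lien, so it outranks all other liens regardless of date.
Among the remaining liens, by effective date: B (2/24/2020), D (2/27/2020), A (5/28/2020).
The subordination applies — C was senior to A — so C and A swap.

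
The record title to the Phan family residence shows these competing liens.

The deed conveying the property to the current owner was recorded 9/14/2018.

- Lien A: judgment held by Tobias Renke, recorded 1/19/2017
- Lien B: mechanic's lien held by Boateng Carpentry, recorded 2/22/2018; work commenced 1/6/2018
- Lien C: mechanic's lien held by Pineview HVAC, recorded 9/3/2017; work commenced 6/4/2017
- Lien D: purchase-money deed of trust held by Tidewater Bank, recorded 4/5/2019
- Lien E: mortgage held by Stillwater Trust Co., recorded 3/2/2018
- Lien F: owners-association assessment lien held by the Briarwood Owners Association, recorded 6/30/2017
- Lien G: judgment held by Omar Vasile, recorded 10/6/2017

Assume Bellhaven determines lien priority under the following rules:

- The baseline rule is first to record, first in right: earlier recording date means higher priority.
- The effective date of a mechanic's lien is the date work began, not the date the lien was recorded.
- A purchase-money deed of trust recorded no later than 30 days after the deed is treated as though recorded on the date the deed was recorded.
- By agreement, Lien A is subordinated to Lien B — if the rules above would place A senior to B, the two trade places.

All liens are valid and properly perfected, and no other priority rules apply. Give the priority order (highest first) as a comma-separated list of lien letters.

B, C, F, G, A, E, D

First, effective dates: B's effective date is 1/6/2018, when work began; C is treated as recorded 6/4/2017, the work-commencement date; D was recorded 203 days after the deed, outside the 30-day window, so it keeps its recording date.
By effective date, earliest first: A (1/19/2017), C (6/4/2017), F (6/30/2017), G (10/6/2017), B (1/6/2018), E (3/2/2018), D (4/5/2019).
A would otherwise be senior to B, so under the subordination agreement A and B exchange positions.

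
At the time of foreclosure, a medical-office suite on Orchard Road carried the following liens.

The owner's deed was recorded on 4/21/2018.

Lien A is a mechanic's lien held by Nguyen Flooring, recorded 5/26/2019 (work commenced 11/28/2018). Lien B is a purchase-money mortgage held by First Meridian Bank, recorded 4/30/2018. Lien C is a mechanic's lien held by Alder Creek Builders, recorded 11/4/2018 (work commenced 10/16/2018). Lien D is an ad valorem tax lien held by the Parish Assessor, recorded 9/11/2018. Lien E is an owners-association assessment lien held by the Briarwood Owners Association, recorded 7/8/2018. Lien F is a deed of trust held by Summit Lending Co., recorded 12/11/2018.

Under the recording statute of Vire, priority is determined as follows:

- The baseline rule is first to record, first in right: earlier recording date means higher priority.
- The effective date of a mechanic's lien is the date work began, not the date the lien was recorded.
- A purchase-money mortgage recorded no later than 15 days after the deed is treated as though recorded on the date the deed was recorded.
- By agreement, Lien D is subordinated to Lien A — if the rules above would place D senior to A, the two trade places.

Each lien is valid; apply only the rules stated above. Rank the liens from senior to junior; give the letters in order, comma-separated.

B, E, A, C, D, F

Adjusting effective dates: A relates back to 11/28/2018 (work commenced); B relates back to the deed date 4/21/2018; C relates back to 10/16/2018 (work commenced).
Sorted by effective date: B (4/21/2018), E (7/8/2018), D (9/11/2018), C (10/16/2018), A (11/28/2018), F (12/11/2018).
D would otherwise be senior to A, so under the subordination agreement D and A exchange positions.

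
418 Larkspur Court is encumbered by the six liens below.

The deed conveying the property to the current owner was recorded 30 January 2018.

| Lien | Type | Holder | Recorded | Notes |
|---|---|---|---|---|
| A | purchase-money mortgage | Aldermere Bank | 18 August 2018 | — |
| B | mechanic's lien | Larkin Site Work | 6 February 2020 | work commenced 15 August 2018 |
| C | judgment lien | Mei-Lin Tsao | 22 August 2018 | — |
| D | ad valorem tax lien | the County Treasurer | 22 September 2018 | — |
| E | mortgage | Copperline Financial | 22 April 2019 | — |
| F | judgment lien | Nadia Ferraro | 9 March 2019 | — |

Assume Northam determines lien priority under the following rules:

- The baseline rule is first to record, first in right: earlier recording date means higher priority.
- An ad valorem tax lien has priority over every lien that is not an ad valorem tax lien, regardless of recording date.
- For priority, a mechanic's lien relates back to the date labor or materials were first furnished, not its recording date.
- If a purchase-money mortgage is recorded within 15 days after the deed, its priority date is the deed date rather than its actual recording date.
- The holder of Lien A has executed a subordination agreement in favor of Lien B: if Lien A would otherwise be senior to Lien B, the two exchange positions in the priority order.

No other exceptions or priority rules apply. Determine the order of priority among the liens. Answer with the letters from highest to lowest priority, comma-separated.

Effective dates after the stated exceptions: A was recorded 200 days after the deed — beyond 15 days — so no relation-back applies; B relates back to 15 August 2018 (work commenced).
D is an ad valorem tax lien and takes priority over every other lien.
Remaining liens by effective date: B (15 August 2018), A (18 August 2018), C (22 August 2018), F (9 March 2019), E (22 April 2019).
A is already junior to B, so the subordination agreement changes nothing.

D, B, A, C, F, E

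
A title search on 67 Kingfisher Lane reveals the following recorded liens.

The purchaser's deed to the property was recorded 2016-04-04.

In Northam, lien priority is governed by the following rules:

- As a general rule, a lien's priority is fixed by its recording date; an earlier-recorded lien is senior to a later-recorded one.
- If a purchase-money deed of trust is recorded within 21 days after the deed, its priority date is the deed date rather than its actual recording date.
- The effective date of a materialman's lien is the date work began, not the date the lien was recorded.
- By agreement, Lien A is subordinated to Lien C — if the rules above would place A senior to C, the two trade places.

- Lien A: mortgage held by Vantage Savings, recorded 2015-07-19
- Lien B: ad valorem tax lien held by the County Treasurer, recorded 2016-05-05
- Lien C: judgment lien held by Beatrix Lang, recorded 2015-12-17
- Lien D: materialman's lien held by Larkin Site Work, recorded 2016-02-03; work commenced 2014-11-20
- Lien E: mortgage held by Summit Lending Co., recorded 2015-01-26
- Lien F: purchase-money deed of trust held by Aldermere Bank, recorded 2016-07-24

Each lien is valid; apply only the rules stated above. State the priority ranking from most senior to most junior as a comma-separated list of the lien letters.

Adjusting effective dates: D is treated as recorded 2014-11-20, the work-commencement date; F was recorded 111 days after the deed, outside the 21-day window, so it keeps its recording date.
Ordering by effective date: D (2014-11-20), E (2015-01-26), A (2015-07-19), C (2015-12-17), B (2016-05-05), F (2016-07-24).
A is senior to C before the subordination, so the two trade places.

D, E, C, A, B, F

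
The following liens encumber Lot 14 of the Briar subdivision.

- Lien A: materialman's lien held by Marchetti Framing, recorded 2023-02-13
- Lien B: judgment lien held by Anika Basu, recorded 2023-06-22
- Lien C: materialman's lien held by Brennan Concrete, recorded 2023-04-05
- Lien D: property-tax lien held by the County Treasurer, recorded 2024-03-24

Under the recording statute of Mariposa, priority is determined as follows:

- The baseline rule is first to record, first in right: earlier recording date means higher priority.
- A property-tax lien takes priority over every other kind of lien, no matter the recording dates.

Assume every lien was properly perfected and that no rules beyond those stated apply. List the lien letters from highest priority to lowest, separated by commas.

D, A, C, B

D is a property-tax lien, so it outranks all other liens regardless of date.
Remaining liens by effective date: A (2023-02-13), C (2023-04-05), B (2023-06-22).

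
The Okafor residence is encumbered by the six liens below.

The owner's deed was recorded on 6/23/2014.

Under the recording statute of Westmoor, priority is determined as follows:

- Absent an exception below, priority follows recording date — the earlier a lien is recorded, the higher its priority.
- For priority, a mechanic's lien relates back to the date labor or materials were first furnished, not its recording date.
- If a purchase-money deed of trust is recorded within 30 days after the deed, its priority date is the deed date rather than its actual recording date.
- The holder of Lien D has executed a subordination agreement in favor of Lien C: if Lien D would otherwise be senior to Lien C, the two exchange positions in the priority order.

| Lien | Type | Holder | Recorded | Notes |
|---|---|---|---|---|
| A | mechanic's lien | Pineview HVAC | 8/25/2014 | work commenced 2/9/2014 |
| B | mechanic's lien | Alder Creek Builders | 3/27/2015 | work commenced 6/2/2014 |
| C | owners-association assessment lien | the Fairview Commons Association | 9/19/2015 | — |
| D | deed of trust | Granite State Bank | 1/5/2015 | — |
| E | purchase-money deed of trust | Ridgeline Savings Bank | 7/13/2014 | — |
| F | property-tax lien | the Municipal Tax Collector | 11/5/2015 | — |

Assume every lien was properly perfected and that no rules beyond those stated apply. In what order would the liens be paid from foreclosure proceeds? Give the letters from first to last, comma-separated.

Adjusting effective dates: A is treated as recorded 2/9/2014, the work-commencement date; B relates back to 6/2/2014 (work commenced); E was recorded within the 30-day window, so its effective date is the deed date 6/23/2014.
By effective date, earliest first: A (2/9/2014), B (6/2/2014), E (6/23/2014), D (1/5/2015), C (9/19/2015), F (11/5/2015).
D is senior to C before the subordination, so the two trade places.

A, B, E, C, D, F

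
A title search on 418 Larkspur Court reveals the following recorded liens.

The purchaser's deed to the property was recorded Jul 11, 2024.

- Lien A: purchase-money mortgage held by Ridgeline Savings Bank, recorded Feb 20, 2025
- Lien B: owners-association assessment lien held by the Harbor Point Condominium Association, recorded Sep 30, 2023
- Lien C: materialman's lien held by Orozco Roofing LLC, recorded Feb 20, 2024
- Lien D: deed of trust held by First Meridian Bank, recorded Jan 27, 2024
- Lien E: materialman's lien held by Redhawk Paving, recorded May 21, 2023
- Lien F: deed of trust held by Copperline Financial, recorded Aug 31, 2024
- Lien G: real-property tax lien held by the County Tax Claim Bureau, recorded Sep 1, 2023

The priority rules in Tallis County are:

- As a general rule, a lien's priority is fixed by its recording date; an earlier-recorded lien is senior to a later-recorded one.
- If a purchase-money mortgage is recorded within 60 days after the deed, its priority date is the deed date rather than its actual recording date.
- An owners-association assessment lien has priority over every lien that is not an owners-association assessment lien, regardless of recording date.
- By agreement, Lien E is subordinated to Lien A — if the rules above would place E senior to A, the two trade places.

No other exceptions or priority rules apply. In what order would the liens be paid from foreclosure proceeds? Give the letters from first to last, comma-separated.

B, A, G, D, C, F, E

Adjusting effective dates: A was recorded 224 days after the deed — beyond 60 days — so no relation-back applies.
B is an owners-association assessment lien, so it outranks all other liens regardless of date.
Ordering the rest by effective date: E (May 21, 2023), G (Sep 1, 2023), D (Jan 27, 2024), C (Feb 20, 2024), F (Aug 31, 2024), A (Feb 20, 2025).
E would otherwise be senior to A, so under the subordination agreement E and A exchange positions.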